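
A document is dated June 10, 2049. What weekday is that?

Doomsday rule: the anchor day for the 2000s is Tuesday. For year 49: 49÷12 = 4 r 1, and 1÷4 = 0, so 4+1+0 = 5.
Tuesday + 5 ≡ Sunday — that's 2049's doomsday.
In June the doomsday date is Jun 6.
Jun 10 is 4 days after Jun 6; 4 mod 7 = 4, so Sunday + 4 = Thursday.

Thursday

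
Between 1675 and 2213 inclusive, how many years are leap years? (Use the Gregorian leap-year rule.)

130

Multiples of 4 in [1675,2213]: 135.
Of those, multiples of 100: 6 (not leap unless ÷400).
Multiples of 400: 1.
Leap years = 135 − 6 + 1 = 130.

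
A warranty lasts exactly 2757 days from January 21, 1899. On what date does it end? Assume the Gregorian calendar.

+365 (one year) → Jan 21, 1900 (2392 left).
+365 (one year) → Jan 21, 1901 (2027 left).
+365 (one year) → Jan 21, 1902 (1662 left).
+365 (one year) → Jan 21, 1903 (1297 left).
+365 (one year) → Jan 21, 1904 (932 left).
+366 (one year; includes Feb 29, 1904) → Jan 21, 1905 (566 left).
+365 (one year) → Jan 21, 1906 (201 left).
Jan has 31 days: +11 → Feb 1, 1906 (190 left).
Feb has 28 days: +28 → Mar 1, 1906 (162 left).
Mar has 31 days: +31 → Apr 1, 1906 (131 left).
Apr has 30 days: +30 → May 1, 1906 (101 left).
May has 31 days: +31 → Jun 1, 1906 (70 left).
Jun has 30 days: +30 → Jul 1, 1906 (40 left).
Jul has 31 days: +31 → Aug 1, 1906 (9 left).
+9 → Aug 10, 1906.

August 10, 1906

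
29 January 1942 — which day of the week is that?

Doomsday rule: the anchor day for the 1900s is Wednesday. For year 42: 42÷12 = 3 r 6, and 6÷4 = 1, so 3+6+1 = 10.
Wednesday + 10 ≡ Saturday — that's 1942's doomsday.
In January the doomsday date is Jan 3 (1942 is not a leap year).
Jan 29 is 26 days after Jan 3; 26 mod 7 = 5, so Saturday + 5 = Thursday.

Thursday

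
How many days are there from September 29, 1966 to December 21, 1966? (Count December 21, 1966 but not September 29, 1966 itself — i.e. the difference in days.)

Sep 29, 1966 → Oct 29, 1966: 30 days (September has 30).
Oct 29, 1966 → Nov 29, 1966: 31 days (October has 31).
Nov 29, 1966 → Dec 21, 1966: 22 days.
Total: 83 days.

83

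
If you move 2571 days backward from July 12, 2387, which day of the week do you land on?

Jul 12, 2387 is a Sunday.
2571 mod 7 = 2, so 2571 days before a Sunday is Sunday − 2 = Friday.

Friday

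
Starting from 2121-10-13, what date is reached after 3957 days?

August 13, 2132

+365 (one year) → Oct 13, 2122 (3592 left).
+365 (one year) → Oct 13, 2123 (3227 left).
+366 (one year; includes Feb 29, 2124) → Oct 13, 2124 (2861 left).
+365 (one year) → Oct 13, 2125 (2496 left).
+365 (one year) → Oct 13, 2126 (2131 left).
+365 (one year) → Oct 13, 2127 (1766 left).
+366 (one year; includes Feb 29, 2128) → Oct 13, 2128 (1400 left).
+365 (one year) → Oct 13, 2129 (1035 left).
+365 (one year) → Oct 13, 2130 (670 left).
+365 (one year) → Oct 13, 2131 (305 left).
Oct has 31 days: +19 → Nov 1, 2131 (286 left).
Nov has 30 days: +30 → Dec 1, 2131 (256 left).
Dec has 31 days: +31 → Jan 1, 2132 (225 left).
Jan has 31 days: +31 → Feb 1, 2132 (194 left).
Feb has 29 days: +29 → Mar 1, 2132 (165 left).
Mar has 31 days: +31 → Apr 1, 2132 (134 left).
Apr has 30 days: +30 → May 1, 2132 (104 left).
May has 31 days: +31 → Jun 1, 2132 (73 left).
Jun has 30 days: +30 → Jul 1, 2132 (43 left).
Jul has 31 days: +31 → Aug 1, 2132 (12 left).
+12 → Aug 13, 2132.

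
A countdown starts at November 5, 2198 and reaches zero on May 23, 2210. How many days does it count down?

Nov 5, 2198 → Nov 5, 2199: 365 days.
Nov 5, 2199 → Nov 5, 2200: 365 days.
Nov 5, 2200 → Nov 5, 2201: 365 days.
Nov 5, 2201 → Nov 5, 2202: 365 days.
Nov 5, 2202 → Nov 5, 2203: 365 days.
Nov 5, 2203 → Nov 5, 2204: 366 days (Feb 29, 2204 is in that span).
Nov 5, 2204 → Nov 5, 2205: 365 days.
Nov 5, 2205 → Nov 5, 2206: 365 days.
Nov 5, 2206 → Nov 5, 2207: 365 days.
Nov 5, 2207 → Nov 5, 2208: 366 days (Feb 29, 2208 is in that span).
Nov 5, 2208 → Nov 5, 2209: 365 days.
Nov 5, 2209 → Dec 5, 2209: 30 days (November has 30).
Dec 5, 2209 → Jan 5, 2210: 31 days (December has 31).
Jan 5, 2210 → Feb 5, 2210: 31 days (January has 31).
Feb 5, 2210 → Mar 5, 2210: 28 days (February has 28).
Mar 5, 2210 → Apr 5, 2210: 31 days (March has 31).
Apr 5, 2210 → May 5, 2210: 30 days (April has 30).
May 5, 2210 → May 23, 2210: 18 days.
Total: 4216 days.

4216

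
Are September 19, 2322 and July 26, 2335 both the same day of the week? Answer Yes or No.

From Sep 19, 2322 to Jul 26, 2335 is 4693 days.
4693 mod 7 = 3, so they are different weekdays.
(Sep 19, 2322 is a Tuesday; Jul 26, 2335 is a Friday.)

No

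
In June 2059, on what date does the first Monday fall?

June 1, 2059 is a Sunday.
The first Monday is therefore June 2 (1 days later).

June 2, 2059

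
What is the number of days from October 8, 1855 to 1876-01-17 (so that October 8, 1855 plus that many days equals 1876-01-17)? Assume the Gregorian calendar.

7406

Oct 8, 1855 → Oct 8, 1856: 366 days (Feb 29, 1856 is in that span).
Oct 8, 1856 → Oct 8, 1857: 365 days.
Oct 8, 1857 → Oct 8, 1858: 365 days.
Oct 8, 1858 → Oct 8, 1859: 365 days.
Oct 8, 1859 → Oct 8, 1860: 366 days (Feb 29, 1860 is in that span).
Oct 8, 1860 → Oct 8, 1861: 365 days.
Oct 8, 1861 → Oct 8, 1862: 365 days.
Oct 8, 1862 → Oct 8, 1863: 365 days.
Oct 8, 1863 → Oct 8, 1864: 366 days (Feb 29, 1864 is in that span).
Oct 8, 1864 → Oct 8, 1865: 365 days.
Oct 8, 1865 → Oct 8, 1866: 365 days.
Oct 8, 1866 → Oct 8, 1867: 365 days.
Oct 8, 1867 → Oct 8, 1868: 366 days (Feb 29, 1868 is in that span).
Oct 8, 1868 → Oct 8, 1869: 365 days.
Oct 8, 1869 → Oct 8, 1870: 365 days.
Oct 8, 1870 → Oct 8, 1871: 365 days.
Oct 8, 1871 → Oct 8, 1872: 366 days (Feb 29, 1872 is in that span).
Oct 8, 1872 → Oct 8, 1873: 365 days.
Oct 8, 1873 → Oct 8, 1874: 365 days.
Oct 8, 1874 → Oct 8, 1875: 365 days.
Oct 8, 1875 → Nov 8, 1875: 31 days (October has 31).
Nov 8, 1875 → Dec 8, 1875: 30 days (November has 30).
Dec 8, 1875 → Jan 8, 1876: 31 days (December has 31).
Jan 8, 1876 → Jan 17, 1876: 9 days.
Total: 7406 days.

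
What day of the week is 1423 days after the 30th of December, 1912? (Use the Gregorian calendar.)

Wednesday

Dec 30, 1912 is a Monday.
1423 mod 7 = 2, so 1423 days after a Monday is Monday + 2 = Wednesday.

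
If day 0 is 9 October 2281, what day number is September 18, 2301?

Oct 9, 2281 → Oct 9, 2282: 365 days.
Oct 9, 2282 → Oct 9, 2283: 365 days.
Oct 9, 2283 → Oct 9, 2284: 366 days (Feb 29, 2284 is in that span).
Oct 9, 2284 → Oct 9, 2285: 365 days.
Oct 9, 2285 → Oct 9, 2286: 365 days.
Oct 9, 2286 → Oct 9, 2287: 365 days.
Oct 9, 2287 → Oct 9, 2288: 366 days (Feb 29, 2288 is in that span).
Oct 9, 2288 → Oct 9, 2289: 365 days.
Oct 9, 2289 → Oct 9, 2290: 365 days.
Oct 9, 2290 → Oct 9, 2291: 365 days.
Oct 9, 2291 → Oct 9, 2292: 366 days (Feb 29, 2292 is in that span).
Oct 9, 2292 → Oct 9, 2293: 365 days.
Oct 9, 2293 → Oct 9, 2294: 365 days.
Oct 9, 2294 → Oct 9, 2295: 365 days.
Oct 9, 2295 → Oct 9, 2296: 366 days (Feb 29, 2296 is in that span).
Oct 9, 2296 → Oct 9, 2297: 365 days.
Oct 9, 2297 → Oct 9, 2298: 365 days.
Oct 9, 2298 → Oct 9, 2299: 365 days.
Oct 9, 2299 → Oct 9, 2300: 365 days.
Oct 9, 2300 → Nov 9, 2300: 31 days (October has 31).
Nov 9, 2300 → Dec 9, 2300: 30 days (November has 30).
Dec 9, 2300 → Jan 9, 2301: 31 days (December has 31).
Jan 9, 2301 → Feb 9, 2301: 31 days (January has 31).
Feb 9, 2301 → Mar 9, 2301: 28 days (February has 28).
Mar 9, 2301 → Apr 9, 2301: 31 days (March has 31).
Apr 9, 2301 → May 9, 2301: 30 days (April has 30).
May 9, 2301 → Jun 9, 2301: 31 days (May has 31).
Jun 9, 2301 → Jul 9, 2301: 30 days (June has 30).
Jul 9, 2301 → Aug 9, 2301: 31 days (July has 31).
Aug 9, 2301 → Sep 9, 2301: 31 days (August has 31).
Sep 9, 2301 → Sep 18, 2301: 9 days.
Total: 7283 days.

7283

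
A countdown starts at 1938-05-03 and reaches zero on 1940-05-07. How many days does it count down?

735

May 3, 1938 → May 3, 1939: 365 days.
May 3, 1939 → Jun 3, 1939: 31 days (May has 31).
Jun 3, 1939 → Jul 3, 1939: 30 days (June has 30).
Jul 3, 1939 → Aug 3, 1939: 31 days (July has 31).
Aug 3, 1939 → Sep 3, 1939: 31 days (August has 31).
Sep 3, 1939 → Oct 3, 1939: 30 days (September has 30).
Oct 3, 1939 → Nov 3, 1939: 31 days (October has 31).
Nov 3, 1939 → Dec 3, 1939: 30 days (November has 30).
Dec 3, 1939 → Jan 3, 1940: 31 days (December has 31).
Jan 3, 1940 → Feb 3, 1940: 31 days (January has 31).
Feb 3, 1940 → Mar 3, 1940: 29 days (February has 29).
Mar 3, 1940 → Apr 3, 1940: 31 days (March has 31).
Apr 3, 1940 → May 3, 1940: 30 days (April has 30).
May 3, 1940 → May 7, 1940: 4 days.
Total: 735 days.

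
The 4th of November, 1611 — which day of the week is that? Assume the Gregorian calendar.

Doomsday rule: the anchor day for the 1600s is Tuesday. For year 11: 11÷12 = 0 r 11, and 11÷4 = 2, so 0+11+2 = 13.
Tuesday + 13 ≡ Monday — that's 1611's doomsday.
In November the doomsday date is Nov 7.
Nov 4 is 3 days before Nov 7; 3 mod 7 = 3, so Monday − 3 = Friday.

Friday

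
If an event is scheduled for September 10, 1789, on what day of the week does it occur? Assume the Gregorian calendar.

Thursday

Doomsday rule: the anchor day for the 1700s is Sunday. For year 89: 89÷12 = 7 r 5, and 5÷4 = 1, so 7+5+1 = 13.
Sunday + 13 ≡ Saturday — that's 1789's doomsday.
In September the doomsday date is Sep 5.
Sep 10 is 5 days after Sep 5; 5 mod 7 = 5, so Saturday + 5 = Thursday.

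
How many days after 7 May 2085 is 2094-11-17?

May 7, 2085 → May 7, 2086: 365 days.
May 7, 2086 → May 7, 2087: 365 days.
May 7, 2087 → May 7, 2088: 366 days (Feb 29, 2088 is in that span).
May 7, 2088 → May 7, 2089: 365 days.
May 7, 2089 → May 7, 2090: 365 days.
May 7, 2090 → May 7, 2091: 365 days.
May 7, 2091 → May 7, 2092: 366 days (Feb 29, 2092 is in that span).
May 7, 2092 → May 7, 2093: 365 days.
May 7, 2093 → May 7, 2094: 365 days.
May 7, 2094 → Jun 7, 2094: 31 days (May has 31).
Jun 7, 2094 → Jul 7, 2094: 30 days (June has 30).
Jul 7, 2094 → Aug 7, 2094: 31 days (July has 31).
Aug 7, 2094 → Sep 7, 2094: 31 days (August has 31).
Sep 7, 2094 → Oct 7, 2094: 30 days (September has 30).
Oct 7, 2094 → Nov 7, 2094: 31 days (October has 31).
Nov 7, 2094 → Nov 17, 2094: 10 days.
Total: 3481 days.

3481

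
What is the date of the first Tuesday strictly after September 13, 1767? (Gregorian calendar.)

Sep 13, 1767 is a Sunday.
From Sunday to the next Tuesday is 2 days.
Sep 13, 1767 + 2 = Sep 15, 1767.

September 15, 1767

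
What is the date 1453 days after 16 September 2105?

+365 (one year) → Sep 16, 2106 (1088 left).
+365 (one year) → Sep 16, 2107 (723 left).
+366 (one year; includes Feb 29, 2108) → Sep 16, 2108 (357 left).
Sep has 30 days: +15 → Oct 1, 2108 (342 left).
Oct has 31 days: +31 → Nov 1, 2108 (311 left).
Nov has 30 days: +30 → Dec 1, 2108 (281 left).
Dec has 31 days: +31 → Jan 1, 2109 (250 left).
Jan has 31 days: +31 → Feb 1, 2109 (219 left).
Feb has 28 days: +28 → Mar 1, 2109 (191 left).
Mar has 31 days: +31 → Apr 1, 2109 (160 left).
Apr has 30 days: +30 → May 1, 2109 (130 left).
May has 31 days: +31 → Jun 1, 2109 (99 left).
Jun has 30 days: +30 → Jul 1, 2109 (69 left).
Jul has 31 days: +31 → Aug 1, 2109 (38 left).
Aug has 31 days: +31 → Sep 1, 2109 (7 left).
+7 → Sep 8, 2109.

September 8, 2109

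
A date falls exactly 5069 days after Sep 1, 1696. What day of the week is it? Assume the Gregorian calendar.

Sunday

Sep 1, 1696 is a Saturday.
5069 mod 7 = 1, so 5069 days after a Saturday is Saturday + 1 = Sunday.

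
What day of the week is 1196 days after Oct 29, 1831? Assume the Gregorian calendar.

Oct 29, 1831 is a Saturday.
1196 mod 7 = 6, so 1196 days after a Saturday is Saturday + 6 = Friday.

Friday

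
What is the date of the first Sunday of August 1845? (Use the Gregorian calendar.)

August 1, 1845 is a Friday.
The first Sunday is therefore August 3 (2 days later).

August 3, 1845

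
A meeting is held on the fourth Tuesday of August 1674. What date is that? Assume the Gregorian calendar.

August 28, 1674

August 1, 1674 is a Wednesday.
The first Tuesday is therefore August 7 (6 days later).
The fourth Tuesday is 7 + 3×7 = August 28.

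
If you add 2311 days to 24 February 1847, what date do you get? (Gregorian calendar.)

June 23, 1853

+365 (one year) → Feb 24, 1848 (1946 left).
+366 (one year; includes Feb 29, 1848) → Feb 24, 1849 (1580 left).
+365 (one year) → Feb 24, 1850 (1215 left).
+365 (one year) → Feb 24, 1851 (850 left).
+365 (one year) → Feb 24, 1852 (485 left).
+366 (one year; includes Feb 29, 1852) → Feb 24, 1853 (119 left).
Feb has 28 days: +5 → Mar 1, 1853 (114 left).
Mar has 31 days: +31 → Apr 1, 1853 (83 left).
Apr has 30 days: +30 → May 1, 1853 (53 left).
May has 31 days: +31 → Jun 1, 1853 (22 left).
+22 → Jun 23, 1853.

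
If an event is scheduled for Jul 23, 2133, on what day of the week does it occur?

Doomsday rule: the anchor day for the 2100s is Sunday. For year 33: 33÷12 = 2 r 9, and 9÷4 = 2, so 2+9+2 = 13.
Sunday + 13 ≡ Saturday — that's 2133's doomsday.
In July the doomsday date is Jul 11.
Jul 23 is 12 days after Jul 11; 12 mod 7 = 5, so Saturday + 5 = Thursday.

Thursday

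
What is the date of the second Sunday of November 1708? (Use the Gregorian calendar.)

November 11, 1708

November 1, 1708 is a Thursday.
The first Sunday is therefore November 4 (3 days later).
The second Sunday is 4 + 1×7 = November 11.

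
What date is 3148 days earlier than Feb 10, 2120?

−365 (one year) → Feb 10, 2119 (2783 left).
−365 (one year) → Feb 10, 2118 (2418 left).
−365 (one year) → Feb 10, 2117 (2053 left).
−366 (one year; includes Feb 29, 2116) → Feb 10, 2116 (1687 left).
−365 (one year) → Feb 10, 2115 (1322 left).
−365 (one year) → Feb 10, 2114 (957 left).
−365 (one year) → Feb 10, 2113 (592 left).
−366 (one year; includes Feb 29, 2112) → Feb 10, 2112 (226 left).
−10 → Jan 31, 2112 (end of Jan, 31 days; 216 left).
−31 → Dec 31, 2111 (end of Dec, 31 days; 185 left).
−31 → Nov 30, 2111 (end of Nov, 30 days; 154 left).
−30 → Oct 31, 2111 (end of Oct, 31 days; 124 left).
−31 → Sep 30, 2111 (end of Sep, 30 days; 93 left).
−30 → Aug 31, 2111 (end of Aug, 31 days; 63 left).
−31 → Jul 31, 2111 (end of Jul, 31 days; 32 left).
−31 → Jun 30, 2111 (end of Jun, 30 days; 1 left).
−1 → Jun 29, 2111.

June 29, 2111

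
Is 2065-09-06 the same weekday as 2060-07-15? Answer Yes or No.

No

From Jul 15, 2060 to Sep 6, 2065 is 1879 days.
1879 mod 7 = 3, so they are different weekdays.
(Jul 15, 2060 is a Thursday; Sep 6, 2065 is a Sunday.)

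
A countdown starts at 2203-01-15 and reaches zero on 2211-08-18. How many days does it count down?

3137

Jan 15, 2203 → Jan 15, 2204: 365 days.
Jan 15, 2204 → Jan 15, 2205: 366 days (Feb 29, 2204 is in that span).
Jan 15, 2205 → Jan 15, 2206: 365 days.
Jan 15, 2206 → Jan 15, 2207: 365 days.
Jan 15, 2207 → Jan 15, 2208: 365 days.
Jan 15, 2208 → Jan 15, 2209: 366 days (Feb 29, 2208 is in that span).
Jan 15, 2209 → Jan 15, 2210: 365 days.
Jan 15, 2210 → Jan 15, 2211: 365 days.
Jan 15, 2211 → Feb 15, 2211: 31 days (January has 31).
Feb 15, 2211 → Mar 15, 2211: 28 days (February has 28).
Mar 15, 2211 → Apr 15, 2211: 31 days (March has 31).
Apr 15, 2211 → May 15, 2211: 30 days (April has 30).
May 15, 2211 → Jun 15, 2211: 31 days (May has 31).
Jun 15, 2211 → Jul 15, 2211: 30 days (June has 30).
Jul 15, 2211 → Aug 15, 2211: 31 days (July has 31).
Aug 15, 2211 → Aug 18, 2211: 3 days.
Total: 3137 days.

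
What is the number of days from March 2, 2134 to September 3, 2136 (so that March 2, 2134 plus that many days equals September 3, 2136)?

Mar 2, 2134 → Mar 2, 2135: 365 days.
Mar 2, 2135 → Mar 2, 2136: 366 days (Feb 29, 2136 is in that span).
Mar 2, 2136 → Apr 2, 2136: 31 days (March has 31).
Apr 2, 2136 → May 2, 2136: 30 days (April has 30).
May 2, 2136 → Jun 2, 2136: 31 days (May has 31).
Jun 2, 2136 → Jul 2, 2136: 30 days (June has 30).
Jul 2, 2136 → Aug 2, 2136: 31 days (July has 31).
Aug 2, 2136 → Sep 2, 2136: 31 days (August has 31).
Sep 2, 2136 → Sep 3, 2136: 1 days.
Total: 916 days.

916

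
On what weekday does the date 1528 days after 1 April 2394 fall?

First find the weekday of Apr 1, 2394. Doomsday rule: the anchor day for the 2300s is Wednesday. For year 94: 94÷12 = 7 r 10, and 10÷4 = 2, so 7+10+2 = 19.
Wednesday + 19 ≡ Monday — that's 2394's doomsday.
In April the doomsday date is Apr 4.
Apr 1 is 3 days before Apr 4; 3 mod 7 = 3, so Monday − 3 = Friday.
1528 mod 7 = 2, so 1528 days after a Friday is Friday + 2 = Sunday.

Sunday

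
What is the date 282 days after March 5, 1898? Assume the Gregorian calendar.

Mar has 31 days: +27 → Apr 1, 1898 (255 left).
Apr has 30 days: +30 → May 1, 1898 (225 left).
May has 31 days: +31 → Jun 1, 1898 (194 left).
Jun has 30 days: +30 → Jul 1, 1898 (164 left).
Jul has 31 days: +31 → Aug 1, 1898 (133 left).
Aug has 31 days: +31 → Sep 1, 1898 (102 left).
Sep has 30 days: +30 → Oct 1, 1898 (72 left).
Oct has 31 days: +31 → Nov 1, 1898 (41 left).
Nov has 30 days: +30 → Dec 1, 1898 (11 left).
+11 → Dec 12, 1898.

December 12, 1898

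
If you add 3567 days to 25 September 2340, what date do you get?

July 2, 2350

+365 (one year) → Sep 25, 2341 (3202 left).
+365 (one year) → Sep 25, 2342 (2837 left).
+365 (one year) → Sep 25, 2343 (2472 left).
+366 (one year; includes Feb 29, 2344) → Sep 25, 2344 (2106 left).
+365 (one year) → Sep 25, 2345 (1741 left).
+365 (one year) → Sep 25, 2346 (1376 left).
+365 (one year) → Sep 25, 2347 (1011 left).
+366 (one year; includes Feb 29, 2348) → Sep 25, 2348 (645 left).
+365 (one year) → Sep 25, 2349 (280 left).
Sep has 30 days: +6 → Oct 1, 2349 (274 left).
Oct has 31 days: +31 → Nov 1, 2349 (243 left).
Nov has 30 days: +30 → Dec 1, 2349 (213 left).
Dec has 31 days: +31 → Jan 1, 2350 (182 left).
Jan has 31 days: +31 → Feb 1, 2350 (151 left).
Feb has 28 days: +28 → Mar 1, 2350 (123 left).
Mar has 31 days: +31 → Apr 1, 2350 (92 left).
Apr has 30 days: +30 → May 1, 2350 (62 left).
May has 31 days: +31 → Jun 1, 2350 (31 left).
Jun has 30 days: +30 → Jul 1, 2350 (1 left).
+1 → Jul 2, 2350.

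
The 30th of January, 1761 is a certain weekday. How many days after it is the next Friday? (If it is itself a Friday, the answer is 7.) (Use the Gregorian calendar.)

Jan 30, 1761 is a Friday.
From Friday to the next Friday is 7 days.

7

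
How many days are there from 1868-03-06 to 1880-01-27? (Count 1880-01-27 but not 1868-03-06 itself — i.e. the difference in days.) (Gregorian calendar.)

Mar 6, 1868 → Mar 6, 1869: 365 days.
Mar 6, 1869 → Mar 6, 1870: 365 days.
Mar 6, 1870 → Mar 6, 1871: 365 days.
Mar 6, 1871 → Mar 6, 1872: 366 days (Feb 29, 1872 is in that span).
Mar 6, 1872 → Mar 6, 1873: 365 days.
Mar 6, 1873 → Mar 6, 1874: 365 days.
Mar 6, 1874 → Mar 6, 1875: 365 days.
Mar 6, 1875 → Mar 6, 1876: 366 days (Feb 29, 1876 is in that span).
Mar 6, 1876 → Mar 6, 1877: 365 days.
Mar 6, 1877 → Mar 6, 1878: 365 days.
Mar 6, 1878 → Mar 6, 1879: 365 days.
Mar 6, 1879 → Apr 6, 1879: 31 days (March has 31).
Apr 6, 1879 → May 6, 1879: 30 days (April has 30).
May 6, 1879 → Jun 6, 1879: 31 days (May has 31).
Jun 6, 1879 → Jul 6, 1879: 30 days (June has 30).
Jul 6, 1879 → Aug 6, 1879: 31 days (July has 31).
Aug 6, 1879 → Sep 6, 1879: 31 days (August has 31).
Sep 6, 1879 → Oct 6, 1879: 30 days (September has 30).
Oct 6, 1879 → Nov 6, 1879: 31 days (October has 31).
Nov 6, 1879 → Dec 6, 1879: 30 days (November has 30).
Dec 6, 1879 → Jan 6, 1880: 31 days (December has 31).
Jan 6, 1880 → Jan 27, 1880: 21 days.
Total: 4344 days.

4344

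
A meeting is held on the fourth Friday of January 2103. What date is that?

January 26, 2103

January 1, 2103 is a Monday.
The first Friday is therefore January 5 (4 days later).
The fourth Friday is 5 + 3×7 = January 26.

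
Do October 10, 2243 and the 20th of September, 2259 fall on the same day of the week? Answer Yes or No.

Yes

From Oct 10, 2243 to Sep 20, 2259 is 5824 days.
5824 mod 7 = 0, so they are the same weekday.
(Oct 10, 2243 is a Tuesday; Sep 20, 2259 is a Tuesday.)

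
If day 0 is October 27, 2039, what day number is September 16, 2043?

1420

Oct 27, 2039 → Oct 27, 2040: 366 days (Feb 29, 2040 is in that span).
Oct 27, 2040 → Oct 27, 2041: 365 days.
Oct 27, 2041 → Oct 27, 2042: 365 days.
Oct 27, 2042 → Nov 27, 2042: 31 days (October has 31).
Nov 27, 2042 → Dec 27, 2042: 30 days (November has 30).
Dec 27, 2042 → Jan 27, 2043: 31 days (December has 31).
Jan 27, 2043 → Feb 27, 2043: 31 days (January has 31).
Feb 27, 2043 → Mar 27, 2043: 28 days (February has 28).
Mar 27, 2043 → Apr 27, 2043: 31 days (March has 31).
Apr 27, 2043 → May 27, 2043: 30 days (April has 30).
May 27, 2043 → Jun 27, 2043: 31 days (May has 31).
Jun 27, 2043 → Jul 27, 2043: 30 days (June has 30).
Jul 27, 2043 → Aug 27, 2043: 31 days (July has 31).
Aug 27, 2043 → Sep 16, 2043: 20 days.
Total: 1420 days.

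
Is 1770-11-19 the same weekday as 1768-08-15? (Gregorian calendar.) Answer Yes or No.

Yes

From Aug 15, 1768 to Nov 19, 1770 is 826 days.
826 mod 7 = 0, so they are the same weekday.
(Aug 15, 1768 is a Monday; Nov 19, 1770 is a Monday.)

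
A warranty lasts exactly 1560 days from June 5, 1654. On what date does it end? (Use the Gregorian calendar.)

+365 (one year) → Jun 5, 1655 (1195 left).
+366 (one year; includes Feb 29, 1656) → Jun 5, 1656 (829 left).
+365 (one year) → Jun 5, 1657 (464 left).
+365 (one year) → Jun 5, 1658 (99 left).
Jun has 30 days: +26 → Jul 1, 1658 (73 left).
Jul has 31 days: +31 → Aug 1, 1658 (42 left).
Aug has 31 days: +31 → Sep 1, 1658 (11 left).
+11 → Sep 12, 1658.

September 12, 1658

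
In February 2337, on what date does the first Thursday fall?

February 4, 2337

February 1, 2337 is a Monday.
The first Thursday is therefore February 4 (3 days later).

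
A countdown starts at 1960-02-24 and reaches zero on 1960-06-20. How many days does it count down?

117

Feb 24, 1960 → Mar 24, 1960: 29 days (February has 29).
Mar 24, 1960 → Apr 24, 1960: 31 days (March has 31).
Apr 24, 1960 → May 24, 1960: 30 days (April has 30).
May 24, 1960 → Jun 20, 1960: 27 days.
Total: 117 days.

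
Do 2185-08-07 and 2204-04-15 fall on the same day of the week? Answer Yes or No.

From Aug 7, 2185 to Apr 15, 2204 is 6825 days.
6825 mod 7 = 0, so they are the same weekday.
(Aug 7, 2185 is a Sunday; Apr 15, 2204 is a Sunday.)

Yes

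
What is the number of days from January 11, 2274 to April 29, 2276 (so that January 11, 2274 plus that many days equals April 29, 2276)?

Jan 11, 2274 → Jan 11, 2275: 365 days.
Jan 11, 2275 → Jan 11, 2276: 365 days.
Jan 11, 2276 → Feb 11, 2276: 31 days (January has 31).
Feb 11, 2276 → Mar 11, 2276: 29 days (February has 29).
Mar 11, 2276 → Apr 11, 2276: 31 days (March has 31).
Apr 11, 2276 → Apr 29, 2276: 18 days.
Total: 839 days.

839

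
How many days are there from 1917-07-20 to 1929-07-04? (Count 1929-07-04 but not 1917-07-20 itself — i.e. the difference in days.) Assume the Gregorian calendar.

Jul 20, 1917 → Jul 20, 1918: 365 days.
Jul 20, 1918 → Jul 20, 1919: 365 days.
Jul 20, 1919 → Jul 20, 1920: 366 days (Feb 29, 1920 is in that span).
Jul 20, 1920 → Jul 20, 1921: 365 days.
Jul 20, 1921 → Jul 20, 1922: 365 days.
Jul 20, 1922 → Jul 20, 1923: 365 days.
Jul 20, 1923 → Jul 20, 1924: 366 days (Feb 29, 1924 is in that span).
Jul 20, 1924 → Jul 20, 1925: 365 days.
Jul 20, 1925 → Jul 20, 1926: 365 days.
Jul 20, 1926 → Jul 20, 1927: 365 days.
Jul 20, 1927 → Jul 20, 1928: 366 days (Feb 29, 1928 is in that span).
Jul 20, 1928 → Aug 20, 1928: 31 days (July has 31).
Aug 20, 1928 → Sep 20, 1928: 31 days (August has 31).
Sep 20, 1928 → Oct 20, 1928: 30 days (September has 30).
Oct 20, 1928 → Nov 20, 1928: 31 days (October has 31).
Nov 20, 1928 → Dec 20, 1928: 30 days (November has 30).
Dec 20, 1928 → Jan 20, 1929: 31 days (December has 31).
Jan 20, 1929 → Feb 20, 1929: 31 days (January has 31).
Feb 20, 1929 → Mar 20, 1929: 28 days (February has 28).
Mar 20, 1929 → Apr 20, 1929: 31 days (March has 31).
Apr 20, 1929 → May 20, 1929: 30 days (April has 30).
May 20, 1929 → Jun 20, 1929: 31 days (May has 31).
Jun 20, 1929 → Jul 4, 1929: 14 days.
Total: 4367 days.

4367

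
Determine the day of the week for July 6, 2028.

Thursday

Doomsday rule: the anchor day for the 2000s is Tuesday. For year 28: 28÷12 = 2 r 4, and 4÷4 = 1, so 2+4+1 = 7.
Tuesday + 7 ≡ Tuesday — that's 2028's doomsday.
In July the doomsday date is Jul 11.
Jul 6 is 5 days before Jul 11; 5 mod 7 = 5, so Tuesday − 5 = Thursday.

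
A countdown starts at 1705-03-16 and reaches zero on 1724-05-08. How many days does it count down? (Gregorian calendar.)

Mar 16, 1705 → Mar 16, 1706: 365 days.
Mar 16, 1706 → Mar 16, 1707: 365 days.
Mar 16, 1707 → Mar 16, 1708: 366 days (Feb 29, 1708 is in that span).
Mar 16, 1708 → Mar 16, 1709: 365 days.
Mar 16, 1709 → Mar 16, 1710: 365 days.
Mar 16, 1710 → Mar 16, 1711: 365 days.
Mar 16, 1711 → Mar 16, 1712: 366 days (Feb 29, 1712 is in that span).
Mar 16, 1712 → Mar 16, 1713: 365 days.
Mar 16, 1713 → Mar 16, 1714: 365 days.
Mar 16, 1714 → Mar 16, 1715: 365 days.
Mar 16, 1715 → Mar 16, 1716: 366 days (Feb 29, 1716 is in that span).
Mar 16, 1716 → Mar 16, 1717: 365 days.
Mar 16, 1717 → Mar 16, 1718: 365 days.
Mar 16, 1718 → Mar 16, 1719: 365 days.
Mar 16, 1719 → Mar 16, 1720: 366 days (Feb 29, 1720 is in that span).
Mar 16, 1720 → Mar 16, 1721: 365 days.
Mar 16, 1721 → Mar 16, 1722: 365 days.
Mar 16, 1722 → Mar 16, 1723: 365 days.
Mar 16, 1723 → Mar 16, 1724: 366 days (Feb 29, 1724 is in that span).
Mar 16, 1724 → Apr 16, 1724: 31 days (March has 31).
Apr 16, 1724 → May 8, 1724: 22 days.
Total: 6993 days.

6993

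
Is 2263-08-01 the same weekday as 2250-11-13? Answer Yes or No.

From Nov 13, 2250 to Aug 1, 2263 is 4644 days.
4644 mod 7 = 3, so they are different weekdays.
(Nov 13, 2250 is a Wednesday; Aug 1, 2263 is a Saturday.)

No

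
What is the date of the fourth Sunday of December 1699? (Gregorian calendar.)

December 27, 1699

December 1, 1699 is a Tuesday.
The first Sunday is therefore December 6 (5 days later).
The fourth Sunday is 6 + 3×7 = December 27.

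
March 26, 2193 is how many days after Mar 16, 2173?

Mar 16, 2173 → Mar 16, 2174: 365 days.
Mar 16, 2174 → Mar 16, 2175: 365 days.
Mar 16, 2175 → Mar 16, 2176: 366 days (Feb 29, 2176 is in that span).
Mar 16, 2176 → Mar 16, 2177: 365 days.
Mar 16, 2177 → Mar 16, 2178: 365 days.
Mar 16, 2178 → Mar 16, 2179: 365 days.
Mar 16, 2179 → Mar 16, 2180: 366 days (Feb 29, 2180 is in that span).
Mar 16, 2180 → Mar 16, 2181: 365 days.
Mar 16, 2181 → Mar 16, 2182: 365 days.
Mar 16, 2182 → Mar 16, 2183: 365 days.
Mar 16, 2183 → Mar 16, 2184: 366 days (Feb 29, 2184 is in that span).
Mar 16, 2184 → Mar 16, 2185: 365 days.
Mar 16, 2185 → Mar 16, 2186: 365 days.
Mar 16, 2186 → Mar 16, 2187: 365 days.
Mar 16, 2187 → Mar 16, 2188: 366 days (Feb 29, 2188 is in that span).
Mar 16, 2188 → Mar 16, 2189: 365 days.
Mar 16, 2189 → Mar 16, 2190: 365 days.
Mar 16, 2190 → Mar 16, 2191: 365 days.
Mar 16, 2191 → Mar 16, 2192: 366 days (Feb 29, 2192 is in that span).
Mar 16, 2192 → Apr 16, 2192: 31 days (March has 31).
Apr 16, 2192 → May 16, 2192: 30 days (April has 30).
May 16, 2192 → Jun 16, 2192: 31 days (May has 31).
Jun 16, 2192 → Jul 16, 2192: 30 days (June has 30).
Jul 16, 2192 → Aug 16, 2192: 31 days (July has 31).
Aug 16, 2192 → Sep 16, 2192: 31 days (August has 31).
Sep 16, 2192 → Oct 16, 2192: 30 days (September has 30).
Oct 16, 2192 → Nov 16, 2192: 31 days (October has 31).
Nov 16, 2192 → Dec 16, 2192: 30 days (November has 30).
Dec 16, 2192 → Jan 16, 2193: 31 days (December has 31).
Jan 16, 2193 → Feb 16, 2193: 31 days (January has 31).
Feb 16, 2193 → Mar 16, 2193: 28 days (February has 28).
Mar 16, 2193 → Mar 26, 2193: 10 days.
Total: 7315 days.

7315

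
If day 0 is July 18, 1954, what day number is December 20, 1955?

520

Jul 18, 1954 → Jul 18, 1955: 365 days.
Jul 18, 1955 → Aug 18, 1955: 31 days (July has 31).
Aug 18, 1955 → Sep 18, 1955: 31 days (August has 31).
Sep 18, 1955 → Oct 18, 1955: 30 days (September has 30).
Oct 18, 1955 → Nov 18, 1955: 31 days (October has 31).
Nov 18, 1955 → Dec 18, 1955: 30 days (November has 30).
Dec 18, 1955 → Dec 20, 1955: 2 days.
Total: 520 days.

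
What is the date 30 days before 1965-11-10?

−10 → Oct 31, 1965 (end of Oct, 31 days; 20 left).
−20 → Oct 11, 1965.

October 11, 1965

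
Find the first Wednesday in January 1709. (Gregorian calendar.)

January 2, 1709

January 1, 1709 is a Tuesday.
The first Wednesday is therefore January 2 (1 days later).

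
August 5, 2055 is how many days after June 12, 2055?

Jun 12, 2055 → Jul 12, 2055: 30 days (June has 30).
Jul 12, 2055 → Aug 5, 2055: 24 days.
Total: 54 days.

54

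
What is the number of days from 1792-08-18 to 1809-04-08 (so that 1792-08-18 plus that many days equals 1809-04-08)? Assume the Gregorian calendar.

6076

Aug 18, 1792 → Aug 18, 1793: 365 days.
Aug 18, 1793 → Aug 18, 1794: 365 days.
Aug 18, 1794 → Aug 18, 1795: 365 days.
Aug 18, 1795 → Aug 18, 1796: 366 days (Feb 29, 1796 is in that span).
Aug 18, 1796 → Aug 18, 1797: 365 days.
Aug 18, 1797 → Aug 18, 1798: 365 days.
Aug 18, 1798 → Aug 18, 1799: 365 days.
Aug 18, 1799 → Aug 18, 1800: 365 days.
Aug 18, 1800 → Aug 18, 1801: 365 days.
Aug 18, 1801 → Aug 18, 1802: 365 days.
Aug 18, 1802 → Aug 18, 1803: 365 days.
Aug 18, 1803 → Aug 18, 1804: 366 days (Feb 29, 1804 is in that span).
Aug 18, 1804 → Aug 18, 1805: 365 days.
Aug 18, 1805 → Aug 18, 1806: 365 days.
Aug 18, 1806 → Aug 18, 1807: 365 days.
Aug 18, 1807 → Aug 18, 1808: 366 days (Feb 29, 1808 is in that span).
Aug 18, 1808 → Sep 18, 1808: 31 days (August has 31).
Sep 18, 1808 → Oct 18, 1808: 30 days (September has 30).
Oct 18, 1808 → Nov 18, 1808: 31 days (October has 31).
Nov 18, 1808 → Dec 18, 1808: 30 days (November has 30).
Dec 18, 1808 → Jan 18, 1809: 31 days (December has 31).
Jan 18, 1809 → Feb 18, 1809: 31 days (January has 31).
Feb 18, 1809 → Mar 18, 1809: 28 days (February has 28).
Mar 18, 1809 → Apr 8, 1809: 21 days.
Total: 6076 days.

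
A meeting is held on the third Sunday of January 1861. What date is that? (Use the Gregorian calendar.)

January 1, 1861 is a Tuesday.
The first Sunday is therefore January 6 (5 days later).
The third Sunday is 6 + 2×7 = January 20.

January 20, 1861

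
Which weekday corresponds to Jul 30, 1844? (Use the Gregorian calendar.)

Doomsday rule: the anchor day for the 1800s is Friday. For year 44: 44÷12 = 3 r 8, and 8÷4 = 2, so 3+8+2 = 13.
Friday + 13 ≡ Thursday — that's 1844's doomsday.
In July the doomsday date is Jul 11.
Jul 30 is 19 days after Jul 11; 19 mod 7 = 5, so Thursday + 5 = Tuesday.

Tuesday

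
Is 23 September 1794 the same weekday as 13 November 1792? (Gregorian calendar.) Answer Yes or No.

From Nov 13, 1792 to Sep 23, 1794 is 679 days.
679 mod 7 = 0, so they are the same weekday.
(Nov 13, 1792 is a Tuesday; Sep 23, 1794 is a Tuesday.)

Yes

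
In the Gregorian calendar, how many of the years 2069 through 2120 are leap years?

12

Multiples of 4 in [2069,2120]: 13.
Of those, multiples of 100: 1 (not leap unless ÷400).
Multiples of 400: 0.
Leap years = 13 − 1 + 0 = 12.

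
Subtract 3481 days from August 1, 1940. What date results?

January 20, 1931

−366 (one year; includes Feb 29, 1940) → Aug 1, 1939 (3115 left).
−365 (one year) → Aug 1, 1938 (2750 left).
−365 (one year) → Aug 1, 1937 (2385 left).
−365 (one year) → Aug 1, 1936 (2020 left).
−366 (one year; includes Feb 29, 1936) → Aug 1, 1935 (1654 left).
−365 (one year) → Aug 1, 1934 (1289 left).
−365 (one year) → Aug 1, 1933 (924 left).
−365 (one year) → Aug 1, 1932 (559 left).
−366 (one year; includes Feb 29, 1932) → Aug 1, 1931 (193 left).
−1 → Jul 31, 1931 (end of Jul, 31 days; 192 left).
−31 → Jun 30, 1931 (end of Jun, 30 days; 161 left).
−30 → May 31, 1931 (end of May, 31 days; 131 left).
−31 → Apr 30, 1931 (end of Apr, 30 days; 100 left).
−30 → Mar 31, 1931 (end of Mar, 31 days; 70 left).
−31 → Feb 28, 1931 (end of Feb, 28 days; 39 left).
−28 → Jan 31, 1931 (end of Jan, 31 days; 11 left).
−11 → Jan 20, 1931.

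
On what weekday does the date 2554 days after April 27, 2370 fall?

Apr 27, 2370 is a Monday.
2554 mod 7 = 6, so 2554 days after a Monday is Monday + 6 = Sunday.

Sunday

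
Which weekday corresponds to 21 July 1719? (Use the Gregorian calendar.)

Friday

Doomsday rule: the anchor day for the 1700s is Sunday. For year 19: 19÷12 = 1 r 7, and 7÷4 = 1, so 1+7+1 = 9.
Sunday + 9 ≡ Tuesday — that's 1719's doomsday.
In July the doomsday date is Jul 11.
Jul 21 is 10 days after Jul 11; 10 mod 7 = 3, so Tuesday + 3 = Friday.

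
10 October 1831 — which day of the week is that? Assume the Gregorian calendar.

Monday

Doomsday rule: the anchor day for the 1800s is Friday. For year 31: 31÷12 = 2 r 7, and 7÷4 = 1, so 2+7+1 = 10.
Friday + 10 ≡ Monday — that's 1831's doomsday.
In October the doomsday date is Oct 10.
Oct 10 is the doomsday itself: Monday.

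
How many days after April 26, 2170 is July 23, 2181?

Apr 26, 2170 → Apr 26, 2171: 365 days.
Apr 26, 2171 → Apr 26, 2172: 366 days (Feb 29, 2172 is in that span).
Apr 26, 2172 → Apr 26, 2173: 365 days.
Apr 26, 2173 → Apr 26, 2174: 365 days.
Apr 26, 2174 → Apr 26, 2175: 365 days.
Apr 26, 2175 → Apr 26, 2176: 366 days (Feb 29, 2176 is in that span).
Apr 26, 2176 → Apr 26, 2177: 365 days.
Apr 26, 2177 → Apr 26, 2178: 365 days.
Apr 26, 2178 → Apr 26, 2179: 365 days.
Apr 26, 2179 → Apr 26, 2180: 366 days (Feb 29, 2180 is in that span).
Apr 26, 2180 → Apr 26, 2181: 365 days.
Apr 26, 2181 → May 26, 2181: 30 days (April has 30).
May 26, 2181 → Jun 26, 2181: 31 days (May has 31).
Jun 26, 2181 → Jul 23, 2181: 27 days.
Total: 4106 days.

4106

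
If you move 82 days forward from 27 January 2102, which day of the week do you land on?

Jan 27, 2102 is a Friday.
82 mod 7 = 5, so 82 days after a Friday is Friday + 5 = Wednesday.

Wednesday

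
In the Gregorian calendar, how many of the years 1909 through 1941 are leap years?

8

Multiples of 4 in [1909,1941]: 8.
Of those, multiples of 100: 0 (not leap unless ÷400).
Multiples of 400: 0.
Leap years = 8 − 0 + 0 = 8.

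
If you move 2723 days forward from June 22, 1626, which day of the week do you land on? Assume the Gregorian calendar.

Monday

First find the weekday of Jun 22, 1626. Doomsday rule: the anchor day for the 1600s is Tuesday. For year 26: 26÷12 = 2 r 2, and 2÷4 = 0, so 2+2+0 = 4.
Tuesday + 4 ≡ Saturday — that's 1626's doomsday.
In June the doomsday date is Jun 6.
Jun 22 is 16 days after Jun 6; 16 mod 7 = 2, so Saturday + 2 = Monday.
2723 mod 7 = 0, so 2723 days after a Monday is Monday + 0 = Monday.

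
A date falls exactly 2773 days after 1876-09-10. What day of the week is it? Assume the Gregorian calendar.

First find the weekday of Sep 10, 1876. Doomsday rule: the anchor day for the 1800s is Friday. For year 76: 76÷12 = 6 r 4, and 4÷4 = 1, so 6+4+1 = 11.
Friday + 11 ≡ Tuesday — that's 1876's doomsday.
In September the doomsday date is Sep 5.
Sep 10 is 5 days after Sep 5; 5 mod 7 = 5, so Tuesday + 5 = Sunday.
2773 mod 7 = 1, so 2773 days after a Sunday is Sunday + 1 = Monday.

Monday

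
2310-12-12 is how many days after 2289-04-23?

Apr 23, 2289 → Apr 23, 2290: 365 days.
Apr 23, 2290 → Apr 23, 2291: 365 days.
Apr 23, 2291 → Apr 23, 2292: 366 days (Feb 29, 2292 is in that span).
Apr 23, 2292 → Apr 23, 2293: 365 days.
Apr 23, 2293 → Apr 23, 2294: 365 days.
Apr 23, 2294 → Apr 23, 2295: 365 days.
Apr 23, 2295 → Apr 23, 2296: 366 days (Feb 29, 2296 is in that span).
Apr 23, 2296 → Apr 23, 2297: 365 days.
Apr 23, 2297 → Apr 23, 2298: 365 days.
Apr 23, 2298 → Apr 23, 2299: 365 days.
Apr 23, 2299 → Apr 23, 2300: 365 days.
Apr 23, 2300 → Apr 23, 2301: 365 days.
Apr 23, 2301 → Apr 23, 2302: 365 days.
Apr 23, 2302 → Apr 23, 2303: 365 days.
Apr 23, 2303 → Apr 23, 2304: 366 days (Feb 29, 2304 is in that span).
Apr 23, 2304 → Apr 23, 2305: 365 days.
Apr 23, 2305 → Apr 23, 2306: 365 days.
Apr 23, 2306 → Apr 23, 2307: 365 days.
Apr 23, 2307 → Apr 23, 2308: 366 days (Feb 29, 2308 is in that span).
Apr 23, 2308 → Apr 23, 2309: 365 days.
Apr 23, 2309 → Apr 23, 2310: 365 days.
Apr 23, 2310 → May 23, 2310: 30 days (April has 30).
May 23, 2310 → Jun 23, 2310: 31 days (May has 31).
Jun 23, 2310 → Jul 23, 2310: 30 days (June has 30).
Jul 23, 2310 → Aug 23, 2310: 31 days (July has 31).
Aug 23, 2310 → Sep 23, 2310: 31 days (August has 31).
Sep 23, 2310 → Oct 23, 2310: 30 days (September has 30).
Oct 23, 2310 → Nov 23, 2310: 31 days (October has 31).
Nov 23, 2310 → Dec 12, 2310: 19 days.
Total: 7902 days.

7902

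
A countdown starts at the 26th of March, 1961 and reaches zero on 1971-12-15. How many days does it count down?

3916

Mar 26, 1961 → Mar 26, 1962: 365 days.
Mar 26, 1962 → Mar 26, 1963: 365 days.
Mar 26, 1963 → Mar 26, 1964: 366 days (Feb 29, 1964 is in that span).
Mar 26, 1964 → Mar 26, 1965: 365 days.
Mar 26, 1965 → Mar 26, 1966: 365 days.
Mar 26, 1966 → Mar 26, 1967: 365 days.
Mar 26, 1967 → Mar 26, 1968: 366 days (Feb 29, 1968 is in that span).
Mar 26, 1968 → Mar 26, 1969: 365 days.
Mar 26, 1969 → Mar 26, 1970: 365 days.
Mar 26, 1970 → Mar 26, 1971: 365 days.
Mar 26, 1971 → Apr 26, 1971: 31 days (March has 31).
Apr 26, 1971 → May 26, 1971: 30 days (April has 30).
May 26, 1971 → Jun 26, 1971: 31 days (May has 31).
Jun 26, 1971 → Jul 26, 1971: 30 days (June has 30).
Jul 26, 1971 → Aug 26, 1971: 31 days (July has 31).
Aug 26, 1971 → Sep 26, 1971: 31 days (August has 31).
Sep 26, 1971 → Oct 26, 1971: 30 days (September has 30).
Oct 26, 1971 → Nov 26, 1971: 31 days (October has 31).
Nov 26, 1971 → Dec 15, 1971: 19 days.
Total: 3916 days.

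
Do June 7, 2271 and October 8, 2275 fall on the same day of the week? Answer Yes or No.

No

From Jun 7, 2271 to Oct 8, 2275 is 1584 days.
1584 mod 7 = 2, so they are different weekdays.
(Jun 7, 2271 is a Wednesday; Oct 8, 2275 is a Friday.)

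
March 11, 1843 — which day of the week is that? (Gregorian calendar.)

Saturday

Doomsday rule: the anchor day for the 1800s is Friday. For year 43: 43÷12 = 3 r 7, and 7÷4 = 1, so 3+7+1 = 11.
Friday + 11 ≡ Tuesday — that's 1843's doomsday.
In March the doomsday date is Mar 14.
Mar 11 is 3 days before Mar 14; 3 mod 7 = 3, so Tuesday − 3 = Saturday.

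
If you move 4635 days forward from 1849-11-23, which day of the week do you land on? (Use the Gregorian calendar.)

Nov 23, 1849 is a Friday.
4635 mod 7 = 1, so 4635 days after a Friday is Friday + 1 = Saturday.

Saturday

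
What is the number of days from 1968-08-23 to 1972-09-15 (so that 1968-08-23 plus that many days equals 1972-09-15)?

Aug 23, 1968 → Aug 23, 1969: 365 days.
Aug 23, 1969 → Aug 23, 1970: 365 days.
Aug 23, 1970 → Aug 23, 1971: 365 days.
Aug 23, 1971 → Sep 23, 1971: 31 days (August has 31).
Sep 23, 1971 → Oct 23, 1971: 30 days (September has 30).
Oct 23, 1971 → Nov 23, 1971: 31 days (October has 31).
Nov 23, 1971 → Dec 23, 1971: 30 days (November has 30).
Dec 23, 1971 → Jan 23, 1972: 31 days (December has 31).
Jan 23, 1972 → Feb 23, 1972: 31 days (January has 31).
Feb 23, 1972 → Mar 23, 1972: 29 days (February has 29).
Mar 23, 1972 → Apr 23, 1972: 31 days (March has 31).
Apr 23, 1972 → May 23, 1972: 30 days (April has 30).
May 23, 1972 → Jun 23, 1972: 31 days (May has 31).
Jun 23, 1972 → Jul 23, 1972: 30 days (June has 30).
Jul 23, 1972 → Aug 23, 1972: 31 days (July has 31).
Aug 23, 1972 → Sep 15, 1972: 23 days.
Total: 1484 days.

1484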